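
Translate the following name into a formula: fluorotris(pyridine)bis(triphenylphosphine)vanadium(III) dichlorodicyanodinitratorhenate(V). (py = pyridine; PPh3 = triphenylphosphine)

[VF(PPh3)2(py)3][ReCl2(CN)2(NO3)2]2

Cation [V…]: ligand charges -1, V(III) ⇒ ion charge 2+.
Anion [Re…]: ligand charges -6, Re(V) ⇒ ion charge 1−.
One 2+ cation requires 2 of the 1− anion.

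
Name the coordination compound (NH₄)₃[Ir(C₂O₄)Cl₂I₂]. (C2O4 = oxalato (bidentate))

ammonium dichlorodiiodooxalatoiridate(III)

The 3 ammonium counter-ions carry a total charge of +3, so each complex ion is 3−.
Ligand charges: 1×oxalato (-2 each), 2×iodo (-1 each), 2×chloro (-1 each); total -6. So Ir + (-6) = 3−, giving Ir = +3.
Ligands are named alphabetically: chloro before iodo before oxalato.
The complex ion is anionic, so iridium takes the -ate form iridate(III).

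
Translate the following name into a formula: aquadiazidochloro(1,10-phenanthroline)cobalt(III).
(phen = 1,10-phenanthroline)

Ligands: 2 azido (N3, -1), 1 aqua (H2O, neutral), 1 chloro (Cl, -1), 1 1,10-phenanthroline (phen, neutral). Ligand charge sum = -3.
With Co in oxidation state +3, the complex ion is [Co...].

[CoCl(H2O)(N3)2(phen)]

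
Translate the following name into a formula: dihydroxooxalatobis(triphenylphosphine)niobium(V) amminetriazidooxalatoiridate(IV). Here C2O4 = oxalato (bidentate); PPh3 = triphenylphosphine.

[Nb(C2O4)(OH)2(PPh3)2][Ir(C2O4)(N3)3(NH3)]

Cation [Nb…]: ligand charges -4, Nb(V) ⇒ ion charge 1+.
Anion [Ir…]: ligand charges -5, Ir(IV) ⇒ ion charge 1−.
One 1+ cation balances one 1− anion.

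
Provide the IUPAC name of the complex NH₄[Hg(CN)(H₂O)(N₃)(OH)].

ammonium aquaazidocyanohydroxomercurate(II)

The 1 ammonium counter-ion carries a total charge of +1, so each complex ion is 1−.
Ligand charges: 1×cyano (-1 each), 1×azido (-1 each), 1×aqua (neutral), 1×hydroxo (-1 each); total -3. So Hg + (-3) = 1−, giving Hg = +2.
The complex ion is anionic, so mercury takes the -ate form mercurate(II).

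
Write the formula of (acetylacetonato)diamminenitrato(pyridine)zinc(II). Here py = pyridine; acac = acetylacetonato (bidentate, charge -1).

[Zn(acac)(NH3)2(NO3)(py)]

Ligands: 1 nitrato (NO3, -1), 1 pyridine (py, neutral), 2 ammine (NH3, neutral), 1 acetylacetonato (acac, -1). Ligand charge sum = -2.
With Zn in oxidation state +2, the complex ion is [Zn...].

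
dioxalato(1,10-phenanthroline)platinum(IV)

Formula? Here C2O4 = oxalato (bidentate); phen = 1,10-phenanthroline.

Ligands: 2 oxalato (C2O4, -2), 1 1,10-phenanthroline (phen, neutral). Ligand charge sum = -4.
With Pt in oxidation state +4, the complex ion is [Pt...].

[Pt(C2O4)2(phen)]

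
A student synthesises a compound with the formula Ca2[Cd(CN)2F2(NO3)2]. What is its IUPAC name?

calcium dicyanodifluorodinitratocadmate(II)

The 2 calcium counter-ions carry a total charge of +4, so each complex ion is 4−.
Ligand charges: 2×cyano (-1 each), 2×fluoro (-1 each), 2×nitrato (-1 each); total -6. So Cd + (-6) = 4−, giving Cd = +2.
Ligands are named alphabetically: cyano before fluoro before nitrato.
The complex ion is anionic, so cadmium takes the -ate form cadmate(II).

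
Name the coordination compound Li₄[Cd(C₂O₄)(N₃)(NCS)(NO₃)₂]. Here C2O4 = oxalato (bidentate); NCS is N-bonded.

lithium azidoisothiocyanatodinitratooxalatocadmate(II)

The 4 lithium counter-ions carry a total charge of +4, so each complex ion is 4−.
Ligand charges: 1×azido (-1 each), 1×oxalato (-2 each), 2×nitrato (-1 each), 1×isothiocyanato (-1 each); total -6. So Cd + (-6) = 4−, giving Cd = +2.
The complex ion is anionic, so cadmium takes the -ate form cadmate(II).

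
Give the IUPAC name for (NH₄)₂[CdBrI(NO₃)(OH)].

The 2 ammonium counter-ions carry a total charge of +2, so each complex ion is 2−.
Ligand charges: 1×nitrato (-1 each), 1×iodo (-1 each), 1×bromo (-1 each), 1×hydroxo (-1 each); total -4. So Cd + (-4) = 2−, giving Cd = +2.
The complex ion is anionic, so cadmium takes the -ate form cadmate(II).

ammonium bromohydroxoiodonitratocadmate(II)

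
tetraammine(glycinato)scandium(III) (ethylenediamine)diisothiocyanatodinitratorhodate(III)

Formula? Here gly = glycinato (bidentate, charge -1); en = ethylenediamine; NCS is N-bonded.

[Sc(gly)(NH3)4][Rh(en)(NCS)2(NO3)2]2

Cation [Sc…]: ligand charges -1, Sc(III) ⇒ ion charge 2+.
Anion [Rh…]: ligand charges -4, Rh(III) ⇒ ion charge 1−.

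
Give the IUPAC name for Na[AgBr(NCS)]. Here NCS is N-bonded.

sodium bromoisothiocyanatoargentate(I)

The 1 sodium counter-ion carries a total charge of +1, so each complex ion is 1−.
Ligand charges: 1×isothiocyanato (-1 each), 1×bromo (-1 each); total -2. So Ag + (-2) = 1−, giving Ag = +1.
The complex ion is anionic, so silver takes the -ate form argentate(I).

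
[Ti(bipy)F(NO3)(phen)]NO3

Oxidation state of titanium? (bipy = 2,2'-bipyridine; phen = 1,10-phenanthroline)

+3

1 nitrate outside the brackets (-1 each) → the complex ion is 1+.
Ligand charges: 1×NO3 = -1; 1×bipy neutral; 1×F = -1; 1×phen neutral; sum -2.
Ti + (-2) = 1+ ⇒ Ti is +3.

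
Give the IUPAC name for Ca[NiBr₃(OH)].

The 1 calcium counter-ion carries a total charge of +2, so each complex ion is 2−.
Ligand charges: 1×hydroxo (-1 each), 3×bromo (-1 each); total -4. So Ni + (-4) = 2−, giving Ni = +2.
The complex ion is anionic, so nickel takes the -ate form nickelate(II).

calcium tribromohydroxonickelate(II)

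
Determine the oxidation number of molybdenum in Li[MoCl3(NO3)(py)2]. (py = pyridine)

+3

1 lithium outside the brackets (+1 each) → the complex ion is 1−.
Ligand charges: 1×NO3 = -1; 3×Cl = -3; 2×py neutral; sum -4.
Mo + (-4) = 1− ⇒ Mo is +3.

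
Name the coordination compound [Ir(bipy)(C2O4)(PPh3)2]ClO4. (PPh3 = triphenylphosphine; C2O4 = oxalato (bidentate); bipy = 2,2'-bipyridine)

(2,2'-bipyridine)oxalatobis(triphenylphosphine)iridium(III) perchlorate

The 1 perchlorate counter-ion carries a total charge of -1, so each complex ion is 1+.
Ligand charges: 2×triphenylphosphine (neutral), 1×oxalato (-2 each), 1×2,2'-bipyridine (neutral); total -2. So Ir + (-2) = 1+, giving Ir = +3.
Ligands are named alphabetically: bipyridine before oxalato before triphenylphosphine.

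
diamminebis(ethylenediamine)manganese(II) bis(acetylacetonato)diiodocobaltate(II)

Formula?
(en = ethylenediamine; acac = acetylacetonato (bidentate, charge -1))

[Mn(en)2(NH3)2][Co(acac)2I2]

Cation [Mn…]: ligand charges 0, Mn(II) ⇒ ion charge 2+.
Anion [Co…]: ligand charges -4, Co(II) ⇒ ion charge 2−.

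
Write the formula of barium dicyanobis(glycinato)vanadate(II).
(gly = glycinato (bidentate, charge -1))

Ba[V(CN)2(gly)2]

Ligands: 2 cyano (CN, -1), 2 glycinato (gly, -1). Ligand charge sum = -4.
With V in oxidation state +2, the complex ion is [V...]^2−.
Charge balance with barium (+2) requires 1 complex ion per 1 barium.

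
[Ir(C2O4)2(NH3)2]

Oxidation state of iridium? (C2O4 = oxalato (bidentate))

+4

No counter-ion: the bracketed complex is neutral.
Ligand charges: 2×NH3 neutral; 2×C2O4 = -4; sum -4.
Ir + (-4) = 0 ⇒ Ir is +4.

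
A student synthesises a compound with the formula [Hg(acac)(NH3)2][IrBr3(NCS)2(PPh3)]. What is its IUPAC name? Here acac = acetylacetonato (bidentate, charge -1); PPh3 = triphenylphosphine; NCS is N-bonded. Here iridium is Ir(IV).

Both ions are complex: the cation is named first with the plain metal name, the anion second with the -ate form; each ion's ligands are alphabetised independently.
Ir is given as +4; the anion's ligand charges sum to -5, so the complex anion is 1−.
A 1:1 salt means the cation carries the equal and opposite charge, 1+.
Cation: ligand charges sum to -1; for the ion to be 1+, Hg = +2.

(acetylacetonato)diamminemercury(II) tribromodiisothiocyanato(triphenylphosphine)iridate(IV)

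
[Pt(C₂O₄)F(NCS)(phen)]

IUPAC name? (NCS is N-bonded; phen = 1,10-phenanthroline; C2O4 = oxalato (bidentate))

There is no counter-ion, so the complex is neutral overall.
Ligand charges: 1×isothiocyanato (-1 each), 1×1,10-phenanthroline (neutral), 1×fluoro (-1 each), 1×oxalato (-2 each); total -4. So Pt + (-4) = 0, giving Pt = +4.
Ligands are named alphabetically: fluoro before isothiocyanato before oxalato before phenanthroline.

fluoroisothiocyanatooxalato(1,10-phenanthroline)platinum(IV)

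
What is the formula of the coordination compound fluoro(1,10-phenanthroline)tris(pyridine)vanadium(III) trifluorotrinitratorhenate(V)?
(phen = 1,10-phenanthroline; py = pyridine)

Cation [V…]: ligand charges -1, V(III) ⇒ ion charge 2+.
Anion [Re…]: ligand charges -6, Re(V) ⇒ ion charge 1−.

[VF(phen)(py)3][ReF3(NO3)3]2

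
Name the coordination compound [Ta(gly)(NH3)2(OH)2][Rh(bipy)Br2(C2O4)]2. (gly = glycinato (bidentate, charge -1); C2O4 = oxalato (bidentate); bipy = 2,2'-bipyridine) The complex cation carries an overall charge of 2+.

diammine(glycinato)dihydroxotantalum(V) (2,2'-bipyridine)dibromooxalatorhodate(III)

The complex cation is given as 2+; its ligand charges sum to -3, so Ta = +5.
With 2 anions per cation, each anion must be 2/2 = 1−.
Anion: ligand charges sum to -4; for the ion to be 1−, Rh = +3.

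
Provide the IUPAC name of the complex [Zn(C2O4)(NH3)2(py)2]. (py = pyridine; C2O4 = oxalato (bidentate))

diammineoxalatobis(pyridine)zinc(II)

There is no counter-ion, so the complex is neutral overall.
Ligand charges: 2×ammine (neutral), 2×pyridine (neutral), 1×oxalato (-2 each); total -2. So Zn + (-2) = 0, giving Zn = +2.
Ligands are named alphabetically: ammine before oxalato before pyridine.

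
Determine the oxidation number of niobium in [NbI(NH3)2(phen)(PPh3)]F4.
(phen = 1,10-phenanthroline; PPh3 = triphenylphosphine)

+5

4 fluoride outside the brackets (-1 each) → the complex ion is 4+.
Ligand charges: 1×I = -1; 1×phen neutral; 1×PPh3 neutral; 2×NH3 neutral; sum -1.
Nb + (-1) = 4+ ⇒ Nb is +5.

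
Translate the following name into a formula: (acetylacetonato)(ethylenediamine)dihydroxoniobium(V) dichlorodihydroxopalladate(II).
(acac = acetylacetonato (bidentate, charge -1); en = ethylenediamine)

[Nb(acac)(en)(OH)2][PdCl2(OH)2]

Cation [Nb…]: ligand charges -3, Nb(V) ⇒ ion charge 2+.
Anion [Pd…]: ligand charges -4, Pd(II) ⇒ ion charge 2−.
One 2+ cation balances one 2− anion.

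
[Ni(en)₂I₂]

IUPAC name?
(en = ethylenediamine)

bis(ethylenediamine)diiodonickel(II)

There is no counter-ion, so the complex is neutral overall.
Ligand charges: 2×iodo (-1 each), 2×ethylenediamine (neutral); total -2. So Ni + (-2) = 0, giving Ni = +2.
Ligands are named alphabetically: ethylenediamine before iodo.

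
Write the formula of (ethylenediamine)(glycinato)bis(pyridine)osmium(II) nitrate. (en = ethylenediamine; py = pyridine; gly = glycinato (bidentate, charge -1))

Ligands: 1 ethylenediamine (en, neutral), 2 pyridine (py, neutral), 1 glycinato (gly, -1). Ligand charge sum = -1.
Charge balance with nitrate (-1) requires 1 complex ion per 1 nitrate.

[Os(en)(gly)(py)2]NO3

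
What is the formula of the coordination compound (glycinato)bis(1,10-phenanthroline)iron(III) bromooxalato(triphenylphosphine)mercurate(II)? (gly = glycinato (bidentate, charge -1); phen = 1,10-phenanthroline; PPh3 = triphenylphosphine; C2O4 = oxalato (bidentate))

[Fe(gly)(phen)2][HgBr(C2O4)(PPh3)]2

Cation [Fe…]: ligand charges -1, Fe(III) ⇒ ion charge 2+.
Anion [Hg…]: ligand charges -3, Hg(II) ⇒ ion charge 1−.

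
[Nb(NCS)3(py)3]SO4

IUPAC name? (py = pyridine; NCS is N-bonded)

The 1 sulfate counter-ion carries a total charge of -2, so each complex ion is 2+.
Ligand charges: 3×pyridine (neutral), 3×isothiocyanato (-1 each); total -3. So Nb + (-3) = 2+, giving Nb = +5.
Ligands are named alphabetically: isothiocyanato before pyridine.

triisothiocyanatotris(pyridine)niobium(V) sulfate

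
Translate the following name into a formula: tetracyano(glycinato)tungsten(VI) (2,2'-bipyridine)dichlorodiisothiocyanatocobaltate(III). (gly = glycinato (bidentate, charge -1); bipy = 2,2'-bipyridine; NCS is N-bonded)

[W(CN)4(gly)][Co(bipy)Cl2(NCS)2]

Cation [W…]: ligand charges -5, W(VI) ⇒ ion charge 1+.
Anion [Co…]: ligand charges -4, Co(III) ⇒ ion charge 1−.
One 1+ cation balances one 1− anion.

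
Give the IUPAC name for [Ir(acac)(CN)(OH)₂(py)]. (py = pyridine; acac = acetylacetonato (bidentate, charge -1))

(acetylacetonato)cyanodihydroxo(pyridine)iridium(IV)

There is no counter-ion, so the complex is neutral overall.
Ligand charges: 1×cyano (-1 each), 1×pyridine (neutral), 2×hydroxo (-1 each), 1×acetylacetonato (-1 each); total -4. So Ir + (-4) = 0, giving Ir = +4.
Ligands are named alphabetically: acetylacetonato before cyano before hydroxo before pyridine.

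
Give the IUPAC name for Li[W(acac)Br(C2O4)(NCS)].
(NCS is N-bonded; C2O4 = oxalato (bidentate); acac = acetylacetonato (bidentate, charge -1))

The 1 lithium counter-ion carries a total charge of +1, so each complex ion is 1−.
Ligand charges: 1×isothiocyanato (-1 each), 1×oxalato (-2 each), 1×acetylacetonato (-1 each), 1×bromo (-1 each); total -5. So W + (-5) = 1−, giving W = +4.
Ligands are named alphabetically: acetylacetonato before bromo before isothiocyanato before oxalato.
The complex ion is anionic, so tungsten takes the -ate form tungstate(IV).

lithium (acetylacetonato)bromoisothiocyanatooxalatotungstate(IV)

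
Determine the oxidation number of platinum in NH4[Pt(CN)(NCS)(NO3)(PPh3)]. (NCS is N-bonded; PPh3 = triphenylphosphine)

1 ammonium outside the brackets (+1 each) → the complex ion is 1−.
Ligand charges: 1×NO3 = -1; 1×NCS = -1; 1×PPh3 neutral; 1×CN = -1; sum -3.
Pt + (-3) = 1− ⇒ Pt is +2.

+2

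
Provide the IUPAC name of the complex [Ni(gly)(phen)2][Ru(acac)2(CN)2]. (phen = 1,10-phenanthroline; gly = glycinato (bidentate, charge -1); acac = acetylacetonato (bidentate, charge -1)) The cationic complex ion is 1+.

The complex cation is given as 1+; its ligand charges sum to -1, so Ni = +2.
A 1:1 salt means the anion carries the equal and opposite charge, 1−.
Anion: ligand charges sum to -4; for the ion to be 1−, Ru = +3.

(glycinato)bis(1,10-phenanthroline)nickel(II) bis(acetylacetonato)dicyanoruthenate(III)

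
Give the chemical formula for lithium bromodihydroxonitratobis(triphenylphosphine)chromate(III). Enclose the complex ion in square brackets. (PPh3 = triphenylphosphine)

Li[CrBr(NO3)(OH)2(PPh3)2]

Ligands: 1 bromo (Br, -1), 2 hydroxo (OH, -1), 2 triphenylphosphine (PPh3, neutral), 1 nitrato (NO3, -1). Ligand charge sum = -4.
With Cr in oxidation state +3, the complex ion is [Cr...]^1−.
Charge balance with lithium (+1) requires 1 complex ion per 1 lithium.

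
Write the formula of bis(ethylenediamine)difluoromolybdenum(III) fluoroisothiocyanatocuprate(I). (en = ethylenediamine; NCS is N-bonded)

[Mo(en)2F2][CuF(NCS)]

Cation [Mo…]: ligand charges -2, Mo(III) ⇒ ion charge 1+.
Anion [Cu…]: ligand charges -2, Cu(I) ⇒ ion charge 1−.
One 1+ cation balances one 1− anion.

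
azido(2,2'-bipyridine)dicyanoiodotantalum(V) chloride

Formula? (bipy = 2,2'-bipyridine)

Ligands: 2 cyano (CN, -1), 1 2,2'-bipyridine (bipy, neutral), 1 azido (N3, -1), 1 iodo (I, -1). Ligand charge sum = -4.
With Ta in oxidation state +5, the complex ion is [Ta...]^1+.
Charge balance with chloride (-1) requires 1 complex ion per 1 chloride.

[Ta(bipy)(CN)2I(N3)]Cl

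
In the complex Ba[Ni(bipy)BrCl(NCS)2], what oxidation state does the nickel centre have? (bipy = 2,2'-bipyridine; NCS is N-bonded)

1 barium outside the brackets (+2 each) → the complex ion is 2−.
Ligand charges: 1×Cl = -1; 1×bipy neutral; 2×NCS = -2; 1×Br = -1; sum -4.
Ni + (-4) = 2− ⇒ Ni is +2.

+2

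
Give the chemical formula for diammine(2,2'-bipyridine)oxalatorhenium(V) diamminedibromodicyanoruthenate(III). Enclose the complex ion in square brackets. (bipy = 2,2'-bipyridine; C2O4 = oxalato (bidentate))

[Re(bipy)(C2O4)(NH3)2][RuBr2(CN)2(NH3)2]3

Cation [Re…]: ligand charges -2, Re(V) ⇒ ion charge 3+.
Anion [Ru…]: ligand charges -4, Ru(III) ⇒ ion charge 1−.
One 3+ cation requires 3 of the 1− anion.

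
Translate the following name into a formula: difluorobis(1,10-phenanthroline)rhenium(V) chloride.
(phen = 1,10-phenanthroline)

[ReF2(phen)2]Cl3

Ligands: 2 1,10-phenanthroline (phen, neutral), 2 fluoro (F, -1). Ligand charge sum = -2.
With Re in oxidation state +5, the complex ion is [Re...]^3+.
Charge balance with chloride (-1) requires 1 complex ion per 3 chloride.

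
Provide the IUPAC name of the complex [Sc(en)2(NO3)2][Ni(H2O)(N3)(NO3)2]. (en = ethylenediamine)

bis(ethylenediamine)dinitratoscandium(III) aquaazidodinitratonickelate(II)

Both ions are complex: the cation is named first with the plain metal name, the anion second with the -ate form; each ion's ligands are alphabetised independently.
Scandium is always +3 in its complexes; the cation's ligand charges sum to -2, so the complex cation is 1+.
A 1:1 salt means the anion carries the equal and opposite charge, 1−.
Anion: ligand charges sum to -3; for the ion to be 1−, Ni = +2.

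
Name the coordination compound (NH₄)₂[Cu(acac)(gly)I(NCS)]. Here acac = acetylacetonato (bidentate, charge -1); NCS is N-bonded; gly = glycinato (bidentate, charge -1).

The 2 ammonium counter-ions carry a total charge of +2, so each complex ion is 2−.
Ligand charges: 1×iodo (-1 each), 1×acetylacetonato (-1 each), 1×isothiocyanato (-1 each), 1×glycinato (-1 each); total -4. So Cu + (-4) = 2−, giving Cu = +2.
Ligands are named alphabetically: acetylacetonato before glycinato before iodo before isothiocyanato.
The complex ion is anionic, so copper takes the -ate form cuprate(II).

ammonium (acetylacetonato)(glycinato)iodoisothiocyanatocuprate(II)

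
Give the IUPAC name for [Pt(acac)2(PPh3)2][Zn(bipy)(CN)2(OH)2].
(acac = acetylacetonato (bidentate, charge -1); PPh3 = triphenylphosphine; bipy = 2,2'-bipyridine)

Zinc is always +2 in its complexes; the anion's ligand charges sum to -4, so the complex anion is 2−.
A 1:1 salt means the cation carries the equal and opposite charge, 2+.
Cation: ligand charges sum to -2; for the ion to be 2+, Pt = +4.

bis(acetylacetonato)bis(triphenylphosphine)platinum(IV) (2,2'-bipyridine)dicyanodihydroxozincate(II)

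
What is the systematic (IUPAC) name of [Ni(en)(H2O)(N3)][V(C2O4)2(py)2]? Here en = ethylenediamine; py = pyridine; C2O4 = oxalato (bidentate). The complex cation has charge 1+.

aquaazido(ethylenediamine)nickel(II) dioxalatobis(pyridine)vanadate(III)

Both ions are complex: the cation is named first with the plain metal name, the anion second with the -ate form; each ion's ligands are alphabetised independently.
The complex cation is given as 1+; its ligand charges sum to -1, so Ni = +2.
A 1:1 salt means the anion carries the equal and opposite charge, 1−.
Anion: ligand charges sum to -4; for the ion to be 1−, V = +3.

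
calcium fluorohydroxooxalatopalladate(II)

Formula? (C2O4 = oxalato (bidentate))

Ca[Pd(C2O4)F(OH)]

Ligands: 1 fluoro (F, -1), 1 hydroxo (OH, -1), 1 oxalato (C2O4, -2). Ligand charge sum = -4.
Charge balance with calcium (+2) requires 1 complex ion per 1 calcium.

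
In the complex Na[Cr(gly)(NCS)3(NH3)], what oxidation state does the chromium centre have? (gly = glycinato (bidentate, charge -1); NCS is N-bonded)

1 sodium outside the brackets (+1 each) → the complex ion is 1−.
Ligand charges: 1×gly = -1; 1×NH3 neutral; 3×NCS = -3; sum -4.
Cr + (-4) = 1− ⇒ Cr is +3.

+3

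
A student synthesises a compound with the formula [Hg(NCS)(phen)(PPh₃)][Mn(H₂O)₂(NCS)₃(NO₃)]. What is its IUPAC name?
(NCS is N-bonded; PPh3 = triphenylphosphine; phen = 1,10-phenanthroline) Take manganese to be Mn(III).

isothiocyanato(1,10-phenanthroline)(triphenylphosphine)mercury(II) diaquatriisothiocyanatonitratomanganate(III)

Both ions are complex: the cation is named first with the plain metal name, the anion second with the -ate form; each ion's ligands are alphabetised independently.
Mn is given as +3; the anion's ligand charges sum to -4, so the complex anion is 1−.
A 1:1 salt means the cation carries the equal and opposite charge, 1+.
Cation: ligand charges sum to -1; for the ion to be 1+, Hg = +2.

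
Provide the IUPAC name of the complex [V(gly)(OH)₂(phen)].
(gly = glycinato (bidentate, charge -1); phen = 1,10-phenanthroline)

There is no counter-ion, so the complex is neutral overall.
Ligand charges: 1×glycinato (-1 each), 2×hydroxo (-1 each), 1×1,10-phenanthroline (neutral); total -3. So V + (-3) = 0, giving V = +3.
Ligands are named alphabetically: glycinato before hydroxo before phenanthroline.

(glycinato)dihydroxo(1,10-phenanthroline)vanadium(III)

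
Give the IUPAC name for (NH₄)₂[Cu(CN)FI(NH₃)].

The 2 ammonium counter-ions carry a total charge of +2, so each complex ion is 2−.
Ligand charges: 1×iodo (-1 each), 1×cyano (-1 each), 1×ammine (neutral), 1×fluoro (-1 each); total -3. So Cu + (-3) = 2−, giving Cu = +1.
The complex ion is anionic, so copper takes the -ate form cuprate(I).

ammonium amminecyanofluoroiodocuprate(I)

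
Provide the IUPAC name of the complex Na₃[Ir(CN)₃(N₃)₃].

sodium triazidotricyanoiridate(III)

The 3 sodium counter-ions carry a total charge of +3, so each complex ion is 3−.
Ligand charges: 3×cyano (-1 each), 3×azido (-1 each); total -6. So Ir + (-6) = 3−, giving Ir = +3.
Ligands are named alphabetically: azido before cyano.
The complex ion is anionic, so iridium takes the -ate form iridate(III).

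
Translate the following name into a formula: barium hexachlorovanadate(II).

Ba2[VCl6]

Ligands: 6 chloro (Cl, -1). Ligand charge sum = -6.
With V in oxidation state +2, the complex ion is [V...]^4−.
Charge balance with barium (+2) requires 1 complex ion per 2 barium.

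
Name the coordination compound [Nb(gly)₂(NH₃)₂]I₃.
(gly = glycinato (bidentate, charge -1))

diamminebis(glycinato)niobium(V) iodide

The 3 iodide counter-ions carry a total charge of -3, so each complex ion is 3+.
Ligand charges: 2×ammine (neutral), 2×glycinato (-1 each); total -2. So Nb + (-2) = 3+, giving Nb = +5.
Ligands are named alphabetically: ammine before glycinato.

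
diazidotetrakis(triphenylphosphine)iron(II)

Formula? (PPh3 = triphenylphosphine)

[Fe(N3)2(PPh3)4]

Ligands: 4 triphenylphosphine (PPh3, neutral), 2 azido (N3, -1). Ligand charge sum = -2.
With Fe in oxidation state +2, the complex ion is [Fe...].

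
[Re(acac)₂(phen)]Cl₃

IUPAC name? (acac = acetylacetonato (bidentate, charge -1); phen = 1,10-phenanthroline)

bis(acetylacetonato)(1,10-phenanthroline)rhenium(V) chloride

The 3 chloride counter-ions carry a total charge of -3, so each complex ion is 3+.
Ligand charges: 2×acetylacetonato (-1 each), 1×1,10-phenanthroline (neutral); total -2. So Re + (-2) = 3+, giving Re = +5.
Ligands are named alphabetically: acetylacetonato before phenanthroline.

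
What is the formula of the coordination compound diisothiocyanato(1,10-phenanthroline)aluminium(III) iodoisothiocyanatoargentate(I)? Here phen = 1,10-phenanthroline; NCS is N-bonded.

Cation [Al…]: ligand charges -2, Al(III) ⇒ ion charge 1+.
Anion [Ag…]: ligand charges -2, Ag(I) ⇒ ion charge 1−.
One 1+ cation balances one 1− anion.

[Al(NCS)2(phen)][AgI(NCS)]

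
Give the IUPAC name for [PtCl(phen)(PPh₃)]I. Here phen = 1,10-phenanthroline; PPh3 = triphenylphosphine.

chloro(1,10-phenanthroline)(triphenylphosphine)platinum(II) iodide

The 1 iodide counter-ion carries a total charge of -1, so each complex ion is 1+.
Ligand charges: 1×chloro (-1 each), 1×1,10-phenanthroline (neutral), 1×triphenylphosphine (neutral); total -1. So Pt + (-1) = 1+, giving Pt = +2.
Ligands are named alphabetically: chloro before phenanthroline before triphenylphosphine.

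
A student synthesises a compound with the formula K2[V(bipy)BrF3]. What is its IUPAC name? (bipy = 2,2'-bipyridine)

potassium (2,2'-bipyridine)bromotrifluorovanadate(II)

The 2 potassium counter-ions carry a total charge of +2, so each complex ion is 2−.
Ligand charges: 3×fluoro (-1 each), 1×bromo (-1 each), 1×2,2'-bipyridine (neutral); total -4. So V + (-4) = 2−, giving V = +2.
Ligands are named alphabetically: bipyridine before bromo before fluoro.
The complex ion is anionic, so vanadium takes the -ate form vanadate(II).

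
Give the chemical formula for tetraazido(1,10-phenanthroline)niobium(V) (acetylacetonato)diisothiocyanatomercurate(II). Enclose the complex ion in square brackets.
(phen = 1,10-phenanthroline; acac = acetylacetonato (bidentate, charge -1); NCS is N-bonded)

Cation [Nb…]: ligand charges -4, Nb(V) ⇒ ion charge 1+.
Anion [Hg…]: ligand charges -3, Hg(II) ⇒ ion charge 1−.
One 1+ cation balances one 1− anion.

[Nb(N3)4(phen)][Hg(acac)(NCS)2]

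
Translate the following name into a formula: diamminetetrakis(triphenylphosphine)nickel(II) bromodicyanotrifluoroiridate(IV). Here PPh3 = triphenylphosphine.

Cation [Ni…]: ligand charges 0, Ni(II) ⇒ ion charge 2+.
Anion [Ir…]: ligand charges -6, Ir(IV) ⇒ ion charge 2−.
One 2+ cation balances one 2− anion.

[Ni(NH3)2(PPh3)4][IrBr(CN)2F3]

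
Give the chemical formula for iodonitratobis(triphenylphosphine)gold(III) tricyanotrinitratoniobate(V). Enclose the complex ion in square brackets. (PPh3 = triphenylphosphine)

Cation [Au…]: ligand charges -2, Au(III) ⇒ ion charge 1+.
Anion [Nb…]: ligand charges -6, Nb(V) ⇒ ion charge 1−.
One 1+ cation balances one 1− anion.

[AuI(NO3)(PPh3)2][Nb(CN)3(NO3)3]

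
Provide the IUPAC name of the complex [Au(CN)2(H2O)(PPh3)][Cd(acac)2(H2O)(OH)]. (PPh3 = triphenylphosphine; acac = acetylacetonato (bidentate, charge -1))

aquadicyano(triphenylphosphine)gold(III) bis(acetylacetonato)aquahydroxocadmate(II)

Both ions are complex: the cation is named first with the plain metal name, the anion second with the -ate form; each ion's ligands are alphabetised independently.
Cadmium is always +2 in its complexes; the anion's ligand charges sum to -3, so the complex anion is 1−.
A 1:1 salt means the cation carries the equal and opposite charge, 1+.
Cation: ligand charges sum to -2; for the ion to be 1+, Au = +3.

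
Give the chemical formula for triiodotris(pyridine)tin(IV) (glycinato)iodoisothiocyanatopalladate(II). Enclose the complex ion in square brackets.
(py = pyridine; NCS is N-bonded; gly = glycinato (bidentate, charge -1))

Cation [Sn…]: ligand charges -3, Sn(IV) ⇒ ion charge 1+.
Anion [Pd…]: ligand charges -3, Pd(II) ⇒ ion charge 1−.

[SnI3(py)3][Pd(gly)I(NCS)]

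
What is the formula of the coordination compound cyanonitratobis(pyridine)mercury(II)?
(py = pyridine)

Ligands: 1 nitrato (NO3, -1), 1 cyano (CN, -1), 2 pyridine (py, neutral). Ligand charge sum = -2.
With Hg in oxidation state +2, the complex ion is [Hg...].

[Hg(CN)(NO3)(py)2]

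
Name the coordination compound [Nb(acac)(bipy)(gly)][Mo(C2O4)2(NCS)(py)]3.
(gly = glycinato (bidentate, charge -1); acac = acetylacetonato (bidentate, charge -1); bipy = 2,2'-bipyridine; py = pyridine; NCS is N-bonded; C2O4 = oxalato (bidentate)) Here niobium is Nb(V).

Nb is given as +5; the cation's ligand charges sum to -2, so the complex cation is 3+.
With 3 anions per cation, each anion must be 3/3 = 1−.
Anion: ligand charges sum to -5; for the ion to be 1−, Mo = +4.

(acetylacetonato)(2,2'-bipyridine)(glycinato)niobium(V) isothiocyanatodioxalato(pyridine)molybdate(IV)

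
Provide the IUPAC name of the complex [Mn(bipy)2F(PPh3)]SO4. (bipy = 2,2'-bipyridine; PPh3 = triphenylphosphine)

The 1 sulfate counter-ion carries a total charge of -2, so each complex ion is 2+.
Ligand charges: 2×2,2'-bipyridine (neutral), 1×triphenylphosphine (neutral), 1×fluoro (-1 each); total -1. So Mn + (-1) = 2+, giving Mn = +3.
Ligands are named alphabetically: bipyridine before fluoro before triphenylphosphine.

bis(2,2'-bipyridine)fluoro(triphenylphosphine)manganese(III) sulfate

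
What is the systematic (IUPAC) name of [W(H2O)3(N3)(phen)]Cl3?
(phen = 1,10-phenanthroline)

triaquaazido(1,10-phenanthroline)tungsten(IV) chloride

The 3 chloride counter-ions carry a total charge of -3, so each complex ion is 3+.
Ligand charges: 3×aqua (neutral), 1×1,10-phenanthroline (neutral), 1×azido (-1 each); total -1. So W + (-1) = 3+, giving W = +4.
Ligands are named alphabetically: aqua before azido before phenanthroline.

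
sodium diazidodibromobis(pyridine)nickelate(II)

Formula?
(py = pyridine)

Na2[NiBr2(N3)2(py)2]

Ligands: 2 azido (N3, -1), 2 pyridine (py, neutral), 2 bromo (Br, -1). Ligand charge sum = -4.
With Ni in oxidation state +2, the complex ion is [Ni...]^2−.
Charge balance with sodium (+1) requires 1 complex ion per 2 sodium.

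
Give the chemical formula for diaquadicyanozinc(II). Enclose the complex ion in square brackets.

Ligands: 2 cyano (CN, -1), 2 aqua (H2O, neutral). Ligand charge sum = -2.
With Zn in oxidation state +2, the complex ion is [Zn...].

[Zn(CN)2(H2O)2]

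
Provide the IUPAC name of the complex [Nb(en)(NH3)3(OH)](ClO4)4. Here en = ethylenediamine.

The 4 perchlorate counter-ions carry a total charge of -4, so each complex ion is 4+.
Ligand charges: 3×ammine (neutral), 1×ethylenediamine (neutral), 1×hydroxo (-1 each); total -1. So Nb + (-1) = 4+, giving Nb = +5.
Ligands are named alphabetically: ammine before ethylenediamine before hydroxo.

triammine(ethylenediamine)hydroxoniobium(V) perchlorate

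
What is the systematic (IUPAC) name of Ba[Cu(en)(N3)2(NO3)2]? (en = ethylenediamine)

The 1 barium counter-ion carries a total charge of +2, so each complex ion is 2−.
Ligand charges: 1×ethylenediamine (neutral), 2×azido (-1 each), 2×nitrato (-1 each); total -4. So Cu + (-4) = 2−, giving Cu = +2.
The complex ion is anionic, so copper takes the -ate form cuprate(II).

barium diazido(ethylenediamine)dinitratocuprate(II)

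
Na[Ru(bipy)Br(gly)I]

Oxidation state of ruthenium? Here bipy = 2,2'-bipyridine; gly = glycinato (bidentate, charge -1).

+2

1 sodium outside the brackets (+1 each) → the complex ion is 1−.
Ligand charges: 1×bipy neutral; 1×Br = -1; 1×gly = -1; 1×I = -1; sum -3.
Ru + (-3) = 1− ⇒ Ru is +2.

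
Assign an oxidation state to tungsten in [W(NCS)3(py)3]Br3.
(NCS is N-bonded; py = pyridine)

3 bromide outside the brackets (-1 each) → the complex ion is 3+.
Ligand charges: 3×NCS = -3; 3×py neutral; sum -3.
W + (-3) = 3+ ⇒ W is +6.

+6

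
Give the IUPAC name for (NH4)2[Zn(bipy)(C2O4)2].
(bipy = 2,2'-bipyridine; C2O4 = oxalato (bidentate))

ammonium (2,2'-bipyridine)dioxalatozincate(II)

The 2 ammonium counter-ions carry a total charge of +2, so each complex ion is 2−.
Ligand charges: 1×2,2'-bipyridine (neutral), 2×oxalato (-2 each); total -4. So Zn + (-4) = 2−, giving Zn = +2.
The complex ion is anionic, so zinc takes the -ate form zincate(II).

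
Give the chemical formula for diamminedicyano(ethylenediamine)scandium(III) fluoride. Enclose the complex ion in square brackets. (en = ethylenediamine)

[Sc(CN)2(en)(NH3)2]F

Ligands: 2 ammine (NH3, neutral), 1 ethylenediamine (en, neutral), 2 cyano (CN, -1). Ligand charge sum = -2.
With Sc in oxidation state +3, the complex ion is [Sc...]^1+.
Charge balance with fluoride (-1) requires 1 complex ion per 1 fluoride.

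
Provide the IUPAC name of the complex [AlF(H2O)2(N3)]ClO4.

The 1 perchlorate counter-ion carries a total charge of -1, so each complex ion is 1+.
Ligand charges: 2×aqua (neutral), 1×fluoro (-1 each), 1×azido (-1 each); total -2. So Al + (-2) = 1+, giving Al = +3.
Ligands are named alphabetically: aqua before azido before fluoro.

diaquaazidofluoroaluminium(III) perchlorate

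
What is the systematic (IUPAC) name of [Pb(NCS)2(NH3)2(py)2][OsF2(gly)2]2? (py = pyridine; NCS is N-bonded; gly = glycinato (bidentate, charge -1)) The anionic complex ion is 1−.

diamminediisothiocyanatobis(pyridine)lead(IV) difluorobis(glycinato)osmate(III)

Both ions are complex: the cation is named first with the plain metal name, the anion second with the -ate form; each ion's ligands are alphabetised independently.
The complex anion is given as 1−; its ligand charges sum to -4, so Os = +3.
With 2 anions per cation, the cation must be 2×1 = 2+.
Cation: ligand charges sum to -2; for the ion to be 2+, Pb = +4.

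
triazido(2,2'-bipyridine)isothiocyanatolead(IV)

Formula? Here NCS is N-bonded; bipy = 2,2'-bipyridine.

Ligands: 1 isothiocyanato (NCS, -1), 1 2,2'-bipyridine (bipy, neutral), 3 azido (N3, -1). Ligand charge sum = -4.
With Pb in oxidation state +4, the complex ion is [Pb...].

[Pb(bipy)(N3)3(NCS)]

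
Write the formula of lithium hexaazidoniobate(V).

Li[Nb(N3)6]

Ligands: 6 azido (N3, -1). Ligand charge sum = -6.
Charge balance with lithium (+1) requires 1 complex ion per 1 lithium.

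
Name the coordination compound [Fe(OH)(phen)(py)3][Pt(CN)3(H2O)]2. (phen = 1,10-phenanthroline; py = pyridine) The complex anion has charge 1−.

Both ions are complex: the cation is named first with the plain metal name, the anion second with the -ate form; each ion's ligands are alphabetised independently.
The complex anion is given as 1−; its ligand charges sum to -3, so Pt = +2.
With 2 anions per cation, the cation must be 2×1 = 2+.
Cation: ligand charges sum to -1; for the ion to be 2+, Fe = +3.

hydroxo(1,10-phenanthroline)tris(pyridine)iron(III) aquatricyanoplatinate(II)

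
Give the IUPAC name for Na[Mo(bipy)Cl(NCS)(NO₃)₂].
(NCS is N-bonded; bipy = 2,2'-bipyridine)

sodium (2,2'-bipyridine)chloroisothiocyanatodinitratomolybdate(III)

The 1 sodium counter-ion carries a total charge of +1, so each complex ion is 1−.
Ligand charges: 1×isothiocyanato (-1 each), 2×nitrato (-1 each), 1×2,2'-bipyridine (neutral), 1×chloro (-1 each); total -4. So Mo + (-4) = 1−, giving Mo = +3.
Ligands are named alphabetically: bipyridine before chloro before isothiocyanato before nitrato.
The complex ion is anionic, so molybdenum takes the -ate form molybdate(III).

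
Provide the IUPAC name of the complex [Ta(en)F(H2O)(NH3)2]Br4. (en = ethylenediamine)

diammineaqua(ethylenediamine)fluorotantalum(V) bromide

The 4 bromide counter-ions carry a total charge of -4, so each complex ion is 4+.
Ligand charges: 1×fluoro (-1 each), 1×aqua (neutral), 1×ethylenediamine (neutral), 2×ammine (neutral); total -1. So Ta + (-1) = 4+, giving Ta = +5.
Ligands are named alphabetically: ammine before aqua before ethylenediamine before fluoro.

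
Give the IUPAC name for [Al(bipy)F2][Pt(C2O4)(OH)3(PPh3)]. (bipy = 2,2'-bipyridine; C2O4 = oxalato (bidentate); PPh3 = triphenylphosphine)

(2,2'-bipyridine)difluoroaluminium(III) trihydroxooxalato(triphenylphosphine)platinate(IV)

Both ions are complex: the cation is named first with the plain metal name, the anion second with the -ate form; each ion's ligands are alphabetised independently.
Aluminium is always +3 in its complexes; the cation's ligand charges sum to -2, so the complex cation is 1+.
A 1:1 salt means the anion carries the equal and opposite charge, 1−.
Anion: ligand charges sum to -5; for the ion to be 1−, Pt = +4.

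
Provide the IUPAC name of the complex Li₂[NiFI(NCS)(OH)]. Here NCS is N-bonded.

The 2 lithium counter-ions carry a total charge of +2, so each complex ion is 2−.
Ligand charges: 1×hydroxo (-1 each), 1×iodo (-1 each), 1×isothiocyanato (-1 each), 1×fluoro (-1 each); total -4. So Ni + (-4) = 2−, giving Ni = +2.
Ligands are named alphabetically: fluoro before hydroxo before iodo before isothiocyanato.
The complex ion is anionic, so nickel takes the -ate form nickelate(II).

lithium fluorohydroxoiodoisothiocyanatonickelate(II)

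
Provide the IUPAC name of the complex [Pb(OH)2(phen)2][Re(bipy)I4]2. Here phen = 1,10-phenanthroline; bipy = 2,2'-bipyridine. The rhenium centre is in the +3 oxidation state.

dihydroxobis(1,10-phenanthroline)lead(IV) (2,2'-bipyridine)tetraiodorhenate(III)

Both ions are complex: the cation is named first with the plain metal name, the anion second with the -ate form; each ion's ligands are alphabetised independently.
Re is given as +3; the anion's ligand charges sum to -4, so the complex anion is 1−.
With 2 anions per cation, the cation must be 2×1 = 2+.
Cation: ligand charges sum to -2; for the ion to be 2+, Pb = +4.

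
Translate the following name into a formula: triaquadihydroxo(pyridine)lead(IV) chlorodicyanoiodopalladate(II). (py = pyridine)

Cation [Pb…]: ligand charges -2, Pb(IV) ⇒ ion charge 2+.
Anion [Pd…]: ligand charges -4, Pd(II) ⇒ ion charge 2−.

[Pb(H2O)3(OH)2(py)][PdCl(CN)2I]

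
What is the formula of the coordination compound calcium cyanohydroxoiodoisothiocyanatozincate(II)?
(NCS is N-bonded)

Ca[Zn(CN)I(NCS)(OH)]

Ligands: 1 hydroxo (OH, -1), 1 cyano (CN, -1), 1 isothiocyanato (NCS, -1), 1 iodo (I, -1). Ligand charge sum = -4.
With Zn in oxidation state +2, the complex ion is [Zn...]^2−.
Charge balance with calcium (+2) requires 1 complex ion per 1 calcium.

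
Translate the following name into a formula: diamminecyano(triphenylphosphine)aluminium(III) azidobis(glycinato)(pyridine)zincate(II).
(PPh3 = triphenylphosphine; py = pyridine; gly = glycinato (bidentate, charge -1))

[Al(CN)(NH3)2(PPh3)][Zn(gly)2(N3)(py)]2

Cation [Al…]: ligand charges -1, Al(III) ⇒ ion charge 2+.
Anion [Zn…]: ligand charges -3, Zn(II) ⇒ ion charge 1−.
One 2+ cation requires 2 of the 1− anion.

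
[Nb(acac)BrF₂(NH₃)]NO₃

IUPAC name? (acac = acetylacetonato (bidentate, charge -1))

(acetylacetonato)amminebromodifluoroniobium(V) nitrate

The 1 nitrate counter-ion carries a total charge of -1, so each complex ion is 1+.
Ligand charges: 2×fluoro (-1 each), 1×ammine (neutral), 1×bromo (-1 each), 1×acetylacetonato (-1 each); total -4. So Nb + (-4) = 1+, giving Nb = +5.
Ligands are named alphabetically: acetylacetonato before ammine before bromo before fluoro.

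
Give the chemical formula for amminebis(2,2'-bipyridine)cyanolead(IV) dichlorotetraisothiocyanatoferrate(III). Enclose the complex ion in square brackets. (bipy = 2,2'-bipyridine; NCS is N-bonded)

[Pb(bipy)2(CN)(NH3)][FeCl2(NCS)4]

Cation [Pb…]: ligand charges -1, Pb(IV) ⇒ ion charge 3+.
Anion [Fe…]: ligand charges -6, Fe(III) ⇒ ion charge 3−.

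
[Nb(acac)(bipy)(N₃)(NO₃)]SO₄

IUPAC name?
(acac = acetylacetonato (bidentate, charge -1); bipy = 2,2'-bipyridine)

(acetylacetonato)azido(2,2'-bipyridine)nitratoniobium(V) sulfate

The 1 sulfate counter-ion carries a total charge of -2, so each complex ion is 2+.
Ligand charges: 1×acetylacetonato (-1 each), 1×2,2'-bipyridine (neutral), 1×nitrato (-1 each), 1×azido (-1 each); total -3. So Nb + (-3) = 2+, giving Nb = +5.
Ligands are named alphabetically: acetylacetonato before azido before bipyridine before nitrato.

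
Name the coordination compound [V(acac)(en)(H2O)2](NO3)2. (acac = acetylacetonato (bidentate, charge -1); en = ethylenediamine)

(acetylacetonato)diaqua(ethylenediamine)vanadium(III) nitrate

The 2 nitrate counter-ions carry a total charge of -2, so each complex ion is 2+.
Ligand charges: 1×acetylacetonato (-1 each), 1×ethylenediamine (neutral), 2×aqua (neutral); total -1. So V + (-1) = 2+, giving V = +3.
Ligands are named alphabetically: acetylacetonato before aqua before ethylenediamine.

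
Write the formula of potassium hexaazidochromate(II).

Ligands: 6 azido (N3, -1). Ligand charge sum = -6.
With Cr in oxidation state +2, the complex ion is [Cr...]^4−.
Charge balance with potassium (+1) requires 1 complex ion per 4 potassium.

K4[Cr(N3)6]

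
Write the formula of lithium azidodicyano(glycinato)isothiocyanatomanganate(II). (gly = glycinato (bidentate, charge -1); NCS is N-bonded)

Ligands: 1 glycinato (gly, -1), 2 cyano (CN, -1), 1 azido (N3, -1), 1 isothiocyanato (NCS, -1). Ligand charge sum = -5.
Charge balance with lithium (+1) requires 1 complex ion per 3 lithium.

Li3[Mn(CN)2(gly)(N3)(NCS)]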